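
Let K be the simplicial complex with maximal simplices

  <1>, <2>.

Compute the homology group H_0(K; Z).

H_0 = Z^2.

Order the vertices as 1 < 2. Listing each simplex with vertices in this order, K has dimension 0 with simplices:

  0-simplices (2): [1], [2]

so the chain groups are C_0 ≅ Z^2.

From H_k ≅ ker(∂_k) / im(∂_{k+1}) we obtain:

  H_0: rank C_0 − rank ∂_1 = 2 − 0 = 2, and there is no ∂_1, so H_0 ≅ Z^2.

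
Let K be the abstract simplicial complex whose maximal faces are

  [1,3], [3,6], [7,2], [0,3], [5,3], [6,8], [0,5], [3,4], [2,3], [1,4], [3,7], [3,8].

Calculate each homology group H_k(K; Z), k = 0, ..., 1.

H_0 = Z,  H_1 = Z^4.

K has 9 vertices, 12 edges.
rank ∂_0 = 0, rank ∂_1 = 8 ⇒ b_0 = 9 − 0 − 8 = 1; all invariant factors of ∂_1 are 1 so no torsion. So H_0 ≅ Z.
rank ∂_1 = 8, rank ∂_2 = 0 ⇒ b_1 = 12 − 8 − 0 = 4. So H_1 ≅ Z^4.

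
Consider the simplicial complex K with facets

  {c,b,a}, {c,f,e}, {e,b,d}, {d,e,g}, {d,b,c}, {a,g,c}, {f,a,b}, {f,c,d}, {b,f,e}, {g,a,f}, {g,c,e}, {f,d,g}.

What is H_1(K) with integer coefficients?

Take the total order a < b < c < d < e < f < g on the vertex set. Then K (dimension 2) consists of the simplices:

  0-simplices (7): a, b, c, d, e, f, g
  1-simplices (18): ab, ac, af, ag, bc, bd, be, bf, cd, ce, cf, cg, de, df, dg, ef, eg, fg
  2-simplices (12): abc, abf, acg, afg, bcd, bde, bef, cdf, cef, ceg, deg, dfg

giving chain groups C_0 ≅ Z^7, C_1 ≅ Z^18, C_2 ≅ Z^12.

Boundary ∂_1: C_1 → C_0 maps an edge to its endpoints' difference, ∂[p,q] = q − p. For instance
  ∂af = f − a.
This gives a 7×18 integer matrix of rank 6; reducing to Smith normal form yields diagonal entries (1,1,1,1,1,1).

∂_2: C_2 → C_1 sends each 2-simplex [p,q,r] to [q,r] − [p,r] + [p,q]. For instance
  ∂afg = fg − ag + af,
  ∂cef = ef − cf + ce.
The 18×12 boundary matrix has rank 12 and Smith normal form diag(1,1,1,1,1,1,1,1,1,1,1,2).

Now H_k = ker ∂_k / im ∂_{k+1}, so:

  H_1: rank ker ∂_1 − rank ∂_2 = (18 − 6) − 12 = 0, and ∂_2 has invariant factor 2 > 1, so H_1 = Z/2Z.

(K is a triangulation of the real projective plane RP^2.)

H_1 = Z/2Z.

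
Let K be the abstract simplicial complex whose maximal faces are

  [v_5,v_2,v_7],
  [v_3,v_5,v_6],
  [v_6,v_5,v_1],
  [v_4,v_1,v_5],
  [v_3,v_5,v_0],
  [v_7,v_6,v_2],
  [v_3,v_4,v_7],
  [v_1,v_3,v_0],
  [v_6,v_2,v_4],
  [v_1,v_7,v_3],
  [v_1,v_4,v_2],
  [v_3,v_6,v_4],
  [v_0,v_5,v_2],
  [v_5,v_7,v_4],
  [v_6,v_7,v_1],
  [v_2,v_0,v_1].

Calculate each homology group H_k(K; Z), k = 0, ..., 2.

We work with the vertex ordering v_0 < v_1 < v_2 < v_3 < v_4 < v_5 < v_6 < v_7. The simplices of K, each written with vertices in increasing order, are:

  0-simplices (8): [v_0], [v_1], [v_2], [v_3], [v_4], [v_5], [v_6], [v_7]
  1-simplices (24): (24 of them)
  2-simplices (16): (16 of them)

so the chain groups are C_0 ≅ Z^8, C_1 ≅ Z^24, C_2 ≅ Z^16.

∂_1: C_1 → C_0 sends each edge [p,q] (with p < q) to q − p. For instance
  ∂[v_1,v_3] = [v_3] − [v_1].
The resulting 8×24 matrix has rank 7, and its Smith normal form has invariant factors (1,1,1,1,1,1,1).

The boundary map ∂_2: C_2 → C_1 acts by ∂[p,q,r] = [q,r] − [p,r] + [p,q]. For instance
  ∂[v_1,v_2,v_4] = [v_2,v_4] − [v_1,v_4] + [v_1,v_2],
  ∂[v_3,v_4,v_6] = [v_4,v_6] − [v_3,v_6] + [v_3,v_4].
The 24×16 boundary matrix has rank 15 and Smith normal form diag(1,1,1,1,1,1,1,1,1,1,1,1,1,1,1).

Computing H_k = (kernel of ∂_k) / (image of ∂_{k+1}):

  H_0: rank C_0 − rank ∂_1 = 8 − 7 = 1, and the invariant factors of ∂_1 are all 1, so H_0 = Z.
  H_1: rank ker ∂_1 − rank ∂_2 = (24 − 7) − 15 = 2, and the invariant factors of ∂_2 are all 1, so H_1 = Z^2.
  H_2: rank ker ∂_2 − rank ∂_3 = (16 − 15) − 0 = 1, and there is no ∂_3, so H_2 = Z.

H_0 ≅ Z,  H_1 ≅ Z^2,  H_2 ≅ Z.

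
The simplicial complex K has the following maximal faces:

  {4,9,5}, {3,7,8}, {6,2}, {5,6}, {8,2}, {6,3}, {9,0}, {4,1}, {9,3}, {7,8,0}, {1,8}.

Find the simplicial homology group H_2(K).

Take the total order 0 < 1 < 2 < 3 < 4 < 5 < 6 < 7 < 8 < 9 on the vertex set. Then K (dimension 2) consists of the simplices:

  0-simplices (10): [0], [1], [2], [3], [4], [5], [6], [7], [8], [9]
  1-simplices (16): [0,7], [0,8], [0,9], [1,4], [1,8], [2,6], [2,8], [3,6], [3,7], [3,8], [3,9], [4,5], [4,9], [5,6], [5,9], [7,8]
  2-simplices (3): [0,7,8], [3,7,8], [4,5,9]

Hence C_0 ≅ Z^10, C_1 ≅ Z^16, C_2 ≅ Z^3.

The boundary map ∂_1: C_1 → C_0 sends each edge [p,q] (with p < q) to q − p. For instance
  ∂[3,9] = [9] − [3].
The resulting 10×16 matrix has rank 9, and its Smith normal form has invariant factors (1,1,1,1,1,1,1,1,1).

∂_2: C_2 → C_1 maps a triangle to the signed sum of its edges. For instance
  ∂[3,7,8] = [7,8] − [3,8] + [3,7],
  ∂[0,7,8] = [7,8] − [0,8] + [0,7].
The resulting 16×3 matrix has rank 3, and its Smith normal form has invariant factors (1,1,1).

From H_k ≅ ker(∂_k) / im(∂_{k+1}) we obtain:

  H_2: rank ker ∂_2 − rank ∂_3 = (3 − 3) − 0 = 0, and there is no ∂_3, so H_2 ≅ 0.

H_2 = 0.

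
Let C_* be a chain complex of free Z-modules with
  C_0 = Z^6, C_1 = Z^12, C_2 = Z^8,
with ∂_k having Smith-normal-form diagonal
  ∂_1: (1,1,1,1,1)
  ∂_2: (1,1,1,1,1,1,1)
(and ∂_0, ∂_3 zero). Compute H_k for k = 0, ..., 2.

H_0: b_0 = 6 − 0 − 5 = 1; torsion from ∂_1 factors > 1: none. So H_0 = Z.
H_1: b_1 = 12 − 5 − 7 = 0; torsion from ∂_2 factors > 1: none. So H_1 = 0.
H_2: b_2 = 8 − 7 − 0 = 1; torsion from ∂_3 factors > 1: none. So H_2 = Z.

H_0 = Z,  H_1 = 0,  H_2 = Z.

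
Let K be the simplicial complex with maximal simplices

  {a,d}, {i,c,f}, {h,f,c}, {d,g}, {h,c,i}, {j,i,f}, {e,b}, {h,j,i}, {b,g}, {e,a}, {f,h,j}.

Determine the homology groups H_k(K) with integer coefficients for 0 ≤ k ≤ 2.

Take the total order a < b < c < d < e < f < g < h < i < j on the vertex set. Then K (dimension 2) consists of the simplices:

  0-simplices (10): a, b, c, d, e, f, g, h, i, j
  1-simplices (14): ad, ae, be, bg, cf, ch, ci, dg, fh, fi, fj, hi, hj, ij
  2-simplices (6): cfh, cfi, chi, fhj, fij, hij

Hence C_0 ≅ Z^10, C_1 ≅ Z^14, C_2 ≅ Z^6.

Boundary ∂_1: C_1 → C_0 maps an edge to its endpoints' difference, ∂[p,q] = q − p. For instance
  ∂be = e − b.
The 10×14 boundary matrix has rank 8 and Smith normal form diag(1,1,1,1,1,1,1,1).

Boundary ∂_2: C_2 → C_1 acts by ∂[p,q,r] = [q,r] − [p,r] + [p,q]. For instance
  ∂chi = hi − ci + ch,
  ∂cfh = fh − ch + cf.
This gives a 14×6 integer matrix of rank 5; reducing to Smith normal form yields diagonal entries (1,1,1,1,1).

Now H_k = ker ∂_k / im ∂_{k+1}, so:

  H_0: rank C_0 − rank ∂_1 = 10 − 8 = 2, and the invariant factors of ∂_1 are all 1, so H_0 ≅ Z^2.
  H_1: rank ker ∂_1 − rank ∂_2 = (14 − 8) − 5 = 1, and the invariant factors of ∂_2 are all 1, so H_1 ≅ Z.
  H_2: rank ker ∂_2 − rank ∂_3 = (6 − 5) − 0 = 1, and there is no ∂_3, so H_2 ≅ Z.

(K is a triangulation of the disjoint union of the circle S^1 and the 2-sphere S^2.)

H_0 = Z^2,  H_1 = Z,  H_2 = Z.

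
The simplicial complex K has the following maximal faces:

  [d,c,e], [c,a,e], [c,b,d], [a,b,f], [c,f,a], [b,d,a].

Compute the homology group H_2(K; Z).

Fix the vertex order a < b < c < d < e < f and write every simplex with vertices in increasing order. Then dim K = 2 and the simplices of K are:

  0-simplices (6): a, b, c, d, e, f
  1-simplices (12): ab, ac, ad, ae, af, bc, bd, bf, cd, ce, cf, de
  2-simplices (6): abd, abf, ace, acf, bcd, cde

so the chain groups are C_0 ≅ Z^6, C_1 ≅ Z^12, C_2 ≅ Z^6.

The boundary map ∂_1: C_1 → C_0 maps an edge to its endpoints' difference, ∂[p,q] = q − p. For instance
  ∂cf = f − c.
This gives a 6×12 integer matrix of rank 5; reducing to Smith normal form yields diagonal entries (1,1,1,1,1).

Boundary ∂_2: C_2 → C_1 maps a triangle to the signed sum of its edges. For instance
  ∂ace = ce − ae + ac,
  ∂bcd = cd − bd + bc.
As a 12×6 matrix over Z this has rank 6, with invariant factors (1,1,1,1,1,1).

From H_k ≅ ker(∂_k) / im(∂_{k+1}) we obtain:

  H_2: rank ker ∂_2 − rank ∂_3 = (6 − 6) − 0 = 0, and there is no ∂_3, so H_2 = 0.

H_2 ≅ 0.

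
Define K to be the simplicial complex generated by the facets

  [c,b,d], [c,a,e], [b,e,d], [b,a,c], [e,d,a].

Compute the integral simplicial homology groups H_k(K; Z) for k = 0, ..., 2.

K has 5 vertices, 10 edges, 5 triangles.
rank ∂_0 = 0, rank ∂_1 = 4 ⇒ b_0 = 5 − 0 − 4 = 1; all invariant factors of ∂_1 are 1 so no torsion. So H_0 ≅ Z.
rank ∂_1 = 4, rank ∂_2 = 5 ⇒ b_1 = 10 − 4 − 5 = 1; all invariant factors of ∂_2 are 1 so no torsion. So H_1 ≅ Z.
rank ∂_2 = 5, rank ∂_3 = 0 ⇒ b_2 = 5 − 5 − 0 = 0. So H_2 ≅ 0.

H_0 ≅ Z,  H_1 ≅ Z,  H_2 = 0.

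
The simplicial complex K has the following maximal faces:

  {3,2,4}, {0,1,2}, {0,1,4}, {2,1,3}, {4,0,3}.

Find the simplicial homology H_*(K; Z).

H_0 ≅ Z,  H_1 ≅ Z,  H_2 = 0.

Order the vertices as 0 < 1 < 2 < 3 < 4. Listing each simplex with vertices in this order, K has dimension 2 with simplices:

  0-simplices (5): [0], [1], [2], [3], [4]
  1-simplices (10): [0,1], [0,2], [0,3], [0,4], [1,2], [1,3], [1,4], [2,3], [2,4], [3,4]
  2-simplices (5): [0,1,2], [0,1,4], [0,3,4], [1,2,3], [2,3,4]

giving chain groups C_0 ≅ Z^5, C_1 ≅ Z^10, C_2 ≅ Z^5.

The boundary map ∂_1: C_1 → C_0 maps an edge to its endpoints' difference, ∂[p,q] = q − p. For instance
  ∂[2,4] = [4] − [2].
The 5×10 boundary matrix has rank 4 and Smith normal form diag(1,1,1,1).

The boundary map ∂_2: C_2 → C_1 maps a triangle to the signed sum of its edges. For instance
  ∂[0,1,4] = [1,4] − [0,4] + [0,1],
  ∂[2,3,4] = [3,4] − [2,4] + [2,3].
This gives a 10×5 integer matrix of rank 5; reducing to Smith normal form yields diagonal entries (1,1,1,1,1).

Now H_k = ker ∂_k / im ∂_{k+1}, so:

  H_0: rank C_0 − rank ∂_1 = 5 − 4 = 1, and the invariant factors of ∂_1 are all 1, so H_0 ≅ Z.
  H_1: rank ker ∂_1 − rank ∂_2 = (10 − 4) − 5 = 1, and the invariant factors of ∂_2 are all 1, so H_1 ≅ Z.
  H_2: rank ker ∂_2 − rank ∂_3 = (5 − 5) − 0 = 0, and there is no ∂_3, so H_2 ≅ 0.

As a check, the Euler characteristic is 5 − 10 + 5 = 0, which agrees with 1 − 1 + 0 = 0.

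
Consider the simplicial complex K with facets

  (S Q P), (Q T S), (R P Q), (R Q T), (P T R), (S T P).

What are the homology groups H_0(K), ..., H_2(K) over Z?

Fix the vertex order P < Q < R < S < T and write every simplex with vertices in increasing order. Then dim K = 2 and the simplices of K are:

  0-simplices (5): P, Q, R, S, T
  1-simplices (9): PQ, PR, PS, PT, QR, QS, QT, RT, ST
  2-simplices (6): PQR, PQS, PRT, PST, QRT, QST

so the chain groups are C_0 ≅ Z^5, C_1 ≅ Z^9, C_2 ≅ Z^6.

The boundary map ∂_1: C_1 → C_0 sends each edge [p,q] (with p < q) to q − p. For instance
  ∂QS = S − Q.
This gives a 5×9 integer matrix of rank 4; reducing to Smith normal form yields diagonal entries (1,1,1,1).

∂_2: C_2 → C_1 maps a triangle to the signed sum of its edges. For instance
  ∂PST = ST − PT + PS,
  ∂PQS = QS − PS + PQ.
As a 9×6 matrix over Z this has rank 5, with invariant factors (1,1,1,1,1).

Computing H_k = (kernel of ∂_k) / (image of ∂_{k+1}):

  H_0: rank C_0 − rank ∂_1 = 5 − 4 = 1, and the invariant factors of ∂_1 are all 1, so H_0 ≅ Z.
  H_1: rank ker ∂_1 − rank ∂_2 = (9 − 4) − 5 = 0, and the invariant factors of ∂_2 are all 1, so H_1 ≅ 0.
  H_2: rank ker ∂_2 − rank ∂_3 = (6 − 5) − 0 = 1, and there is no ∂_3, so H_2 ≅ Z.

H_0 = Z,  H_1 = 0,  H_2 = Z.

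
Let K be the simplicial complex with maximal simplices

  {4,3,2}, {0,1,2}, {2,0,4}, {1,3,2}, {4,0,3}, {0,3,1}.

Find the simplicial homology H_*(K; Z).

H_0 ≅ Z,  H_1 = 0,  H_2 ≅ Z.

Fix the vertex order 0 < 1 < 2 < 3 < 4 and write every simplex with vertices in increasing order. Then dim K = 2 and the simplices of K are:

  0-simplices (5): [0], [1], [2], [3], [4]
  1-simplices (9): [0,1], [0,2], [0,3], [0,4], [1,2], [1,3], [2,3], [2,4], [3,4]
  2-simplices (6): [0,1,2], [0,1,3], [0,2,4], [0,3,4], [1,2,3], [2,3,4]

Hence C_0 ≅ Z^5, C_1 ≅ Z^9, C_2 ≅ Z^6.

Boundary ∂_1: C_1 → C_0 sends each edge [p,q] (with p < q) to q − p.
This gives a 5×9 integer matrix of rank 4; reducing to Smith normal form yields diagonal entries (1,1,1,1).

The boundary map ∂_2: C_2 → C_1 acts by ∂[p,q,r] = [q,r] − [p,r] + [p,q]. For instance
  ∂[0,1,3] = [1,3] − [0,3] + [0,1],
  ∂[1,2,3] = [2,3] − [1,3] + [1,2].
The 9×6 boundary matrix has rank 5 and Smith normal form diag(1,1,1,1,1).

Reading off H_k = ker ∂_k / im ∂_{k+1}:

  H_0: rank C_0 − rank ∂_1 = 5 − 4 = 1, and the invariant factors of ∂_1 are all 1, so H_0 = Z.
  H_1: rank ker ∂_1 − rank ∂_2 = (9 − 4) − 5 = 0, and the invariant factors of ∂_2 are all 1, so H_1 = 0.
  H_2: rank ker ∂_2 − rank ∂_3 = (6 − 5) − 0 = 1, and there is no ∂_3, so H_2 = Z.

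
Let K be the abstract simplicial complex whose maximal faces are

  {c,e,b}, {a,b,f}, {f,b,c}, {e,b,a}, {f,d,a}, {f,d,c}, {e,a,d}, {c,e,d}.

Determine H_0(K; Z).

Take the total order a < b < c < d < e < f on the vertex set. Then K (dimension 2) consists of the simplices:

  0-simplices (6): a, b, c, d, e, f
  1-simplices (12): ab, ad, ae, af, bc, be, bf, cd, ce, cf, de, df
  2-simplices (8): abe, abf, ade, adf, bce, bcf, cde, cdf

Hence C_0 ≅ Z^6, C_1 ≅ Z^12, C_2 ≅ Z^8.

The boundary map ∂_1: C_1 → C_0 sends each edge [p,q] (with p < q) to q − p.
This gives a 6×12 integer matrix of rank 5; reducing to Smith normal form yields diagonal entries (1,1,1,1,1).

∂_2: C_2 → C_1 acts by ∂[p,q,r] = [q,r] − [p,r] + [p,q]. For instance
  ∂abf = bf − af + ab,
  ∂bce = ce − be + bc.
As a 12×8 matrix over Z this has rank 7, with invariant factors (1,1,1,1,1,1,1).

From H_k ≅ ker(∂_k) / im(∂_{k+1}) we obtain:

  H_0: rank C_0 − rank ∂_1 = 6 − 5 = 1, and the invariant factors of ∂_1 are all 1, so H_0 = Z.

H_0 ≅ Z.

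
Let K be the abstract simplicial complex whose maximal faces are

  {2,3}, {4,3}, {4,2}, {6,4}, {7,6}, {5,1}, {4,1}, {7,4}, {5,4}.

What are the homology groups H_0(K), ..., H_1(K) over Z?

H_0 = Z,  H_1 = Z^3.

Fix the vertex order 1 < 2 < 3 < 4 < 5 < 6 < 7 and write every simplex with vertices in increasing order. Then dim K = 1 and the simplices of K are:

  0-simplices (7): [1], [2], [3], [4], [5], [6], [7]
  1-simplices (9): [1,4], [1,5], [2,3], [2,4], [3,4], [4,5], [4,6], [4,7], [6,7]

giving chain groups C_0 ≅ Z^7, C_1 ≅ Z^9.

Boundary ∂_1: C_1 → C_0 sends each edge [p,q] (with p < q) to q − p. For instance
  ∂[3,4] = [4] − [3].
As a 7×9 matrix over Z this has rank 6, with invariant factors (1,1,1,1,1,1).

From H_k ≅ ker(∂_k) / im(∂_{k+1}) we obtain:

  H_0: rank C_0 − rank ∂_1 = 7 − 6 = 1, and the invariant factors of ∂_1 are all 1, so H_0 = Z.
  H_1: rank ker ∂_1 − rank ∂_2 = (9 − 6) − 0 = 3, and there is no ∂_2, so H_1 = Z^3.

As a check, the Euler characteristic is 7 − 9 = -2, which agrees with 1 − 3 = -2.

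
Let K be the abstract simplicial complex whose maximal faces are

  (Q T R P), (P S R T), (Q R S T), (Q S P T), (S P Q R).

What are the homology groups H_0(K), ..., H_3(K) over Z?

Fix the vertex order P < Q < R < S < T and write every simplex with vertices in increasing order. Then dim K = 3 and the simplices of K are:

  0-simplices (5): P, Q, R, S, T
  1-simplices (10): PQ, PR, PS, PT, QR, QS, QT, RS, RT, ST
  2-simplices (10): PQR, PQS, PQT, PRS, PRT, PST, QRS, QRT, QST, RST
  3-simplices (5): PQRS, PQRT, PQST, PRST, QRST

Hence C_0 ≅ Z^5, C_1 ≅ Z^10, C_2 ≅ Z^10, C_3 ≅ Z^5.

∂_1: C_1 → C_0 maps an edge to its endpoints' difference, ∂[p,q] = q − p.
The 5×10 boundary matrix has rank 4 and Smith normal form diag(1,1,1,1).

The boundary map ∂_2: C_2 → C_1 sends each 2-simplex [p,q,r] to [q,r] − [p,r] + [p,q]. For instance
  ∂QRT = RT − QT + QR,
  ∂PQT = QT − PT + PQ.
This gives a 10×10 integer matrix of rank 6; reducing to Smith normal form yields diagonal entries (1,1,1,1,1,1).

∂_3: C_3 → C_2 sends each 3-simplex σ to the alternating sum Σ_i (−1)^i (σ with its i-th vertex removed). For instance
  ∂QRST = RST − QST + QRT − QRS,
  ∂PQRT = QRT − PRT + PQT − PQR.
This gives a 10×5 integer matrix of rank 4; reducing to Smith normal form yields diagonal entries (1,1,1,1).

Now H_k = ker ∂_k / im ∂_{k+1}, so:

  H_0: rank C_0 − rank ∂_1 = 5 − 4 = 1, and the invariant factors of ∂_1 are all 1, so H_0 ≅ Z.
  H_1: rank ker ∂_1 − rank ∂_2 = (10 − 4) − 6 = 0, and the invariant factors of ∂_2 are all 1, so H_1 ≅ 0.
  H_2: rank ker ∂_2 − rank ∂_3 = (10 − 6) − 4 = 0, and the invariant factors of ∂_3 are all 1, so H_2 ≅ 0.
  H_3: rank ker ∂_3 − rank ∂_4 = (5 − 4) − 0 = 1, and there is no ∂_4, so H_3 ≅ Z.

(K is a triangulation of the 3-sphere S^3.)

H_0 ≅ Z,  H_1 = 0,  H_2 = 0,  H_3 ≅ Z.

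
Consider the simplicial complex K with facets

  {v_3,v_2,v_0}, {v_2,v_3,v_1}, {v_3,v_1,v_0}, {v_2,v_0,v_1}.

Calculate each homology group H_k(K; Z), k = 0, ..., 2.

H_0 = Z,  H_1 = 0,  H_2 = Z.

Order the vertices as v_0 < v_1 < v_2 < v_3. Listing each simplex with vertices in this order, K has dimension 2 with simplices:

  0-simplices (4): [v_0], [v_1], [v_2], [v_3]
  1-simplices (6): [v_0,v_1], [v_0,v_2], [v_0,v_3], [v_1,v_2], [v_1,v_3], [v_2,v_3]
  2-simplices (4): [v_0,v_1,v_2], [v_0,v_1,v_3], [v_0,v_2,v_3], [v_1,v_2,v_3]

so the chain groups are C_0 ≅ Z^4, C_1 ≅ Z^6, C_2 ≅ Z^4.

∂_1: C_1 → C_0 sends each edge [p,q] (with p < q) to q − p. For instance
  ∂[v_2,v_3] = [v_3] − [v_2].
This gives a 4×6 integer matrix of rank 3; reducing to Smith normal form yields diagonal entries (1,1,1).

∂_2: C_2 → C_1 sends each 2-simplex [p,q,r] to [q,r] − [p,r] + [p,q]. For instance
  ∂[v_0,v_1,v_2] = [v_1,v_2] − [v_0,v_2] + [v_0,v_1],
  ∂[v_0,v_2,v_3] = [v_2,v_3] − [v_0,v_3] + [v_0,v_2].
The 6×4 boundary matrix has rank 3 and Smith normal form diag(1,1,1).

From H_k ≅ ker(∂_k) / im(∂_{k+1}) we obtain:

  H_0: rank C_0 − rank ∂_1 = 4 − 3 = 1, and the invariant factors of ∂_1 are all 1, so H_0 = Z.
  H_1: rank ker ∂_1 − rank ∂_2 = (6 − 3) − 3 = 0, and the invariant factors of ∂_2 are all 1, so H_1 = 0.
  H_2: rank ker ∂_2 − rank ∂_3 = (4 − 3) − 0 = 1, and there is no ∂_3, so H_2 = Z.

As a check, the Euler characteristic is 4 − 6 + 4 = 2, which agrees with 1 − 0 + 1 = 2.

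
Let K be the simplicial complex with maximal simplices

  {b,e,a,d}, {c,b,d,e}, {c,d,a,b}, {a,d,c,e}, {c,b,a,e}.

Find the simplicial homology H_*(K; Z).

Take the total order a < b < c < d < e on the vertex set. Then K (dimension 3) consists of the simplices:

  0-simplices (5): a, b, c, d, e
  1-simplices (10): ab, ac, ad, ae, bc, bd, be, cd, ce, de
  2-simplices (10): abc, abd, abe, acd, ace, ade, bcd, bce, bde, cde
  3-simplices (5): abcd, abce, abde, acde, bcde

Hence C_0 ≅ Z^5, C_1 ≅ Z^10, C_2 ≅ Z^10, C_3 ≅ Z^5.

The boundary map ∂_1: C_1 → C_0 maps an edge to its endpoints' difference, ∂[p,q] = q − p. For instance
  ∂ad = d − a.
The resulting 5×10 matrix has rank 4, and its Smith normal form has invariant factors (1,1,1,1).

∂_2: C_2 → C_1 sends each 2-simplex [p,q,r] to [q,r] − [p,r] + [p,q]. For instance
  ∂bde = de − be + bd,
  ∂bce = ce − be + bc.
The 10×10 boundary matrix has rank 6 and Smith normal form diag(1,1,1,1,1,1).

Boundary ∂_3: C_3 → C_2 sends each 3-simplex σ to the alternating sum Σ_i (−1)^i (σ with its i-th vertex removed). For instance
  ∂abcd = bcd − acd + abd − abc,
  ∂bcde = cde − bde + bce − bcd.
The 10×5 boundary matrix has rank 4 and Smith normal form diag(1,1,1,1).

From H_k ≅ ker(∂_k) / im(∂_{k+1}) we obtain:

  H_0: rank C_0 − rank ∂_1 = 5 − 4 = 1, and the invariant factors of ∂_1 are all 1, so H_0 = Z.
  H_1: rank ker ∂_1 − rank ∂_2 = (10 − 4) − 6 = 0, and the invariant factors of ∂_2 are all 1, so H_1 = 0.
  H_2: rank ker ∂_2 − rank ∂_3 = (10 − 6) − 4 = 0, and the invariant factors of ∂_3 are all 1, so H_2 = 0.
  H_3: rank ker ∂_3 − rank ∂_4 = (5 − 4) − 0 = 1, and there is no ∂_4, so H_3 = Z.

(K is a triangulation of the 3-sphere S^3.)

H_0 = Z,  H_1 = 0,  H_2 = 0,  H_3 = Z.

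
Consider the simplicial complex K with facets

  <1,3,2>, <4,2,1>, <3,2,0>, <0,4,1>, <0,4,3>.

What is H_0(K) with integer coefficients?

Order the vertices as 0 < 1 < 2 < 3 < 4. Listing each simplex with vertices in this order, K has dimension 2 with simplices:

  0-simplices (5): [0], [1], [2], [3], [4]
  1-simplices (10): [0,1], [0,2], [0,3], [0,4], [1,2], [1,3], [1,4], [2,3], [2,4], [3,4]
  2-simplices (5): [0,1,4], [0,2,3], [0,3,4], [1,2,3], [1,2,4]

Hence C_0 ≅ Z^5, C_1 ≅ Z^10, C_2 ≅ Z^5.

The boundary map ∂_1: C_1 → C_0 sends each edge [p,q] (with p < q) to q − p.
The resulting 5×10 matrix has rank 4, and its Smith normal form has invariant factors (1,1,1,1).

∂_2: C_2 → C_1 sends each 2-simplex [p,q,r] to [q,r] − [p,r] + [p,q]. For instance
  ∂[0,2,3] = [2,3] − [0,3] + [0,2],
  ∂[0,3,4] = [3,4] − [0,4] + [0,3].
The resulting 10×5 matrix has rank 5, and its Smith normal form has invariant factors (1,1,1,1,1).

Now H_k = ker ∂_k / im ∂_{k+1}, so:

  H_0: rank C_0 − rank ∂_1 = 5 − 4 = 1, and the invariant factors of ∂_1 are all 1, so H_0 ≅ Z.

H_0 ≅ Z.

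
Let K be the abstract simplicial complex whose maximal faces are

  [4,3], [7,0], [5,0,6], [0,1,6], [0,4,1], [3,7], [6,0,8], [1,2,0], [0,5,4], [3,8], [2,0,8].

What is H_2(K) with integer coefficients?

Take the total order 0 < 1 < 2 < 3 < 4 < 5 < 6 < 7 < 8 on the vertex set. Then K (dimension 2) consists of the simplices:

  0-simplices (9): [0], [1], [2], [3], [4], [5], [6], [7], [8]
  1-simplices (17): [0,1], [0,2], [0,4], [0,5], [0,6], [0,7], [0,8], [1,2], [1,4], [1,6], [2,8], [3,4], [3,7], [3,8], [4,5], [5,6], [6,8]
  2-simplices (7): [0,1,2], [0,1,4], [0,1,6], [0,2,8], [0,4,5], [0,5,6], [0,6,8]

so the chain groups are C_0 ≅ Z^9, C_1 ≅ Z^17, C_2 ≅ Z^7.

The boundary map ∂_1: C_1 → C_0 is given by ∂[p,q] = [q] − [p].
This gives a 9×17 integer matrix of rank 8; reducing to Smith normal form yields diagonal entries (1,1,1,1,1,1,1,1).

The boundary map ∂_2: C_2 → C_1 sends each 2-simplex [p,q,r] to [q,r] − [p,r] + [p,q]. For instance
  ∂[0,4,5] = [4,5] − [0,5] + [0,4],
  ∂[0,1,2] = [1,2] − [0,2] + [0,1].
The resulting 17×7 matrix has rank 7, and its Smith normal form has invariant factors (1,1,1,1,1,1,1).

From H_k ≅ ker(∂_k) / im(∂_{k+1}) we obtain:

  H_2: rank ker ∂_2 − rank ∂_3 = (7 − 7) − 0 = 0, and there is no ∂_3, so H_2 ≅ 0.

H_2 = 0.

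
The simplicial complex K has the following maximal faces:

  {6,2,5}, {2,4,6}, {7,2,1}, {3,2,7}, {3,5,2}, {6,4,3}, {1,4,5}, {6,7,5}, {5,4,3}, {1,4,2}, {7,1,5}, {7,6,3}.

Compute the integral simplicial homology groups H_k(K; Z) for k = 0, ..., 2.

We work with the vertex ordering 1 < 2 < 3 < 4 < 5 < 6 < 7. The simplices of K, each written with vertices in increasing order, are:

  0-simplices (7): [1], [2], [3], [4], [5], [6], [7]
  1-simplices (18): [1,2], [1,4], [1,5], [1,7], [2,3], [2,4], [2,5], [2,6], [2,7], [3,4], [3,5], [3,6], [3,7], [4,5], [4,6], [5,6], [5,7], [6,7]
  2-simplices (12): [1,2,4], [1,2,7], [1,4,5], [1,5,7], [2,3,5], [2,3,7], [2,4,6], [2,5,6], [3,4,5], [3,4,6], [3,6,7], [5,6,7]

giving chain groups C_0 ≅ Z^7, C_1 ≅ Z^18, C_2 ≅ Z^12.

∂_1: C_1 → C_0 maps an edge to its endpoints' difference, ∂[p,q] = q − p. For instance
  ∂[6,7] = [7] − [6].
The 7×18 boundary matrix has rank 6 and Smith normal form diag(1,1,1,1,1,1).

Boundary ∂_2: C_2 → C_1 sends each 2-simplex [p,q,r] to [q,r] − [p,r] + [p,q]. For instance
  ∂[3,6,7] = [6,7] − [3,7] + [3,6],
  ∂[2,3,7] = [3,7] − [2,7] + [2,3].
This gives a 18×12 integer matrix of rank 12; reducing to Smith normal form yields diagonal entries (1,1,1,1,1,1,1,1,1,1,1,2).

Reading off H_k = ker ∂_k / im ∂_{k+1}:

  H_0: rank C_0 − rank ∂_1 = 7 − 6 = 1, and the invariant factors of ∂_1 are all 1, so H_0 = Z.
  H_1: rank ker ∂_1 − rank ∂_2 = (18 − 6) − 12 = 0, and ∂_2 has invariant factor 2 > 1, so H_1 = Z_2.
  H_2: rank ker ∂_2 − rank ∂_3 = (12 − 12) − 0 = 0, and there is no ∂_3, so H_2 = 0.

As a check, the Euler characteristic is 7 − 18 + 12 = 1, which agrees with 1 − 0 + 0 = 1.
(K is a triangulation of the real projective plane RP^2.)

H_0 = Z,  H_1 = Z_2,  H_2 = 0.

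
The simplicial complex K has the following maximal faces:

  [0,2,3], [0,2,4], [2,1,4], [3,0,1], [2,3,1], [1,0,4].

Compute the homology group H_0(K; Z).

H_0 = Z.

Fix the vertex order 0 < 1 < 2 < 3 < 4 and write every simplex with vertices in increasing order. Then dim K = 2 and the simplices of K are:

  0-simplices (5): [0], [1], [2], [3], [4]
  1-simplices (9): [0,1], [0,2], [0,3], [0,4], [1,2], [1,3], [1,4], [2,3], [2,4]
  2-simplices (6): [0,1,3], [0,1,4], [0,2,3], [0,2,4], [1,2,3], [1,2,4]

giving chain groups C_0 ≅ Z^5, C_1 ≅ Z^9, C_2 ≅ Z^6.

The boundary map ∂_1: C_1 → C_0 sends each edge [p,q] (with p < q) to q − p. For instance
  ∂[1,3] = [3] − [1].
This gives a 5×9 integer matrix of rank 4; reducing to Smith normal form yields diagonal entries (1,1,1,1).

The boundary map ∂_2: C_2 → C_1 sends each 2-simplex [p,q,r] to [q,r] − [p,r] + [p,q]. For instance
  ∂[0,2,4] = [2,4] − [0,4] + [0,2],
  ∂[1,2,3] = [2,3] − [1,3] + [1,2].
The resulting 9×6 matrix has rank 5, and its Smith normal form has invariant factors (1,1,1,1,1).

Now H_k = ker ∂_k / im ∂_{k+1}, so:

  H_0: rank C_0 − rank ∂_1 = 5 − 4 = 1, and the invariant factors of ∂_1 are all 1, so H_0 = Z.

(K is a triangulation of the 2-sphere S^2.)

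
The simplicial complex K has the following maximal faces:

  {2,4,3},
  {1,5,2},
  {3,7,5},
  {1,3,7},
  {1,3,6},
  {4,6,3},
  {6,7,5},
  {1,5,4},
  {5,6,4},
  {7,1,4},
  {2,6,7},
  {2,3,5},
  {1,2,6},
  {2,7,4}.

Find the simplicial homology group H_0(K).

Fix the vertex order 1 < 2 < 3 < 4 < 5 < 6 < 7 and write every simplex with vertices in increasing order. Then dim K = 2 and the simplices of K are:

  0-simplices (7): [1], [2], [3], [4], [5], [6], [7]
  1-simplices (21): [1,2], [1,3], [1,4], [1,5], [1,6], [1,7], [2,3], [2,4], [2,5], [2,6], [2,7], [3,4], [3,5], [3,6], [3,7], [4,5], [4,6], [4,7], [5,6], [5,7], [6,7]
  2-simplices (14): [1,2,5], [1,2,6], [1,3,6], [1,3,7], [1,4,5], [1,4,7], [2,3,4], [2,3,5], [2,4,7], [2,6,7], [3,4,6], [3,5,7], [4,5,6], [5,6,7]

Hence C_0 ≅ Z^7, C_1 ≅ Z^21, C_2 ≅ Z^14.

Boundary ∂_1: C_1 → C_0 maps an edge to its endpoints' difference, ∂[p,q] = q − p. For instance
  ∂[1,6] = [6] − [1].
The resulting 7×21 matrix has rank 6, and its Smith normal form has invariant factors (1,1,1,1,1,1).

The boundary map ∂_2: C_2 → C_1 acts by ∂[p,q,r] = [q,r] − [p,r] + [p,q]. For instance
  ∂[3,5,7] = [5,7] − [3,7] + [3,5],
  ∂[2,3,5] = [3,5] − [2,5] + [2,3].
As a 21×14 matrix over Z this has rank 13, with invariant factors (1,1,1,1,1,1,1,1,1,1,1,1,1).

Now H_k = ker ∂_k / im ∂_{k+1}, so:

  H_0: rank C_0 − rank ∂_1 = 7 − 6 = 1, and the invariant factors of ∂_1 are all 1, so H_0 = Z.

H_0 = Z.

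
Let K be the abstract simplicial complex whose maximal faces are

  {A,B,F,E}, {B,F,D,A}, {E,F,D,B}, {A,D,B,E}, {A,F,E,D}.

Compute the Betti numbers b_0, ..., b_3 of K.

b_0 = 1, b_1 = 0, b_2 = 0, b_3 = 1.

We work with the vertex ordering A < B < D < E < F. The simplices of K, each written with vertices in increasing order, are:

  0-simplices (5): A, B, D, E, F
  1-simplices (10): AB, AD, AE, AF, BD, BE, BF, DE, DF, EF
  2-simplices (10): ABD, ABE, ABF, ADE, ADF, AEF, BDE, BDF, BEF, DEF
  3-simplices (5): ABDE, ABDF, ABEF, ADEF, BDEF

giving chain groups C_0 ≅ Z^5, C_1 ≅ Z^10, C_2 ≅ Z^10, C_3 ≅ Z^5.

∂_1: C_1 → C_0 maps an edge to its endpoints' difference, ∂[p,q] = q − p.
As a 5×10 matrix over Z this has rank 4, with invariant factors (1,1,1,1).

∂_2: C_2 → C_1 acts by ∂[p,q,r] = [q,r] − [p,r] + [p,q]. For instance
  ∂ABE = BE − AE + AB,
  ∂ADE = DE − AE + AD.
As a 10×10 matrix over Z this has rank 6, with invariant factors (1,1,1,1,1,1).

The boundary map ∂_3: C_3 → C_2 sends each 3-simplex σ to the alternating sum Σ_i (−1)^i (σ with its i-th vertex removed). For instance
  ∂ABDF = BDF − ADF + ABF − ABD,
  ∂ABDE = BDE − ADE + ABE − ABD.
The 10×5 boundary matrix has rank 4 and Smith normal form diag(1,1,1,1).

Reading off H_k = ker ∂_k / im ∂_{k+1}:

  H_0: rank C_0 − rank ∂_1 = 5 − 4 = 1, and the invariant factors of ∂_1 are all 1, so H_0 ≅ Z.
  H_1: rank ker ∂_1 − rank ∂_2 = (10 − 4) − 6 = 0, and the invariant factors of ∂_2 are all 1, so H_1 ≅ 0.
  H_2: rank ker ∂_2 − rank ∂_3 = (10 − 6) − 4 = 0, and the invariant factors of ∂_3 are all 1, so H_2 ≅ 0.
  H_3: rank ker ∂_3 − rank ∂_4 = (5 − 4) − 0 = 1, and there is no ∂_4, so H_3 ≅ Z.

As a check, the Euler characteristic is 5 − 10 + 10 − 5 = 0, which agrees with 1 − 0 + 0 − 1 = 0.

Hence the Betti numbers are b_0 = 1, b_1 = 0, b_2 = 0, b_3 = 1.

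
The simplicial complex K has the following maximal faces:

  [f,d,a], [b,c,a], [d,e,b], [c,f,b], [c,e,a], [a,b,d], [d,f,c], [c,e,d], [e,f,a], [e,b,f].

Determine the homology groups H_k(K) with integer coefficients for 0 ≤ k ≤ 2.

Fix the vertex order a < b < c < d < e < f and write every simplex with vertices in increasing order. Then dim K = 2 and the simplices of K are:

  0-simplices (6): a, b, c, d, e, f
  1-simplices (15): ab, ac, ad, ae, af, bc, bd, be, bf, cd, ce, cf, de, df, ef
  2-simplices (10): abc, abd, ace, adf, aef, bcf, bde, bef, cde, cdf

Hence C_0 ≅ Z^6, C_1 ≅ Z^15, C_2 ≅ Z^10.

The boundary map ∂_1: C_1 → C_0 sends each edge [p,q] (with p < q) to q − p. For instance
  ∂cf = f − c.
This gives a 6×15 integer matrix of rank 5; reducing to Smith normal form yields diagonal entries (1,1,1,1,1).

Boundary ∂_2: C_2 → C_1 sends each 2-simplex [p,q,r] to [q,r] − [p,r] + [p,q]. For instance
  ∂bef = ef − bf + be,
  ∂cdf = df − cf + cd.
This gives a 15×10 integer matrix of rank 10; reducing to Smith normal form yields diagonal entries (1,1,1,1,1,1,1,1,1,2).

From H_k ≅ ker(∂_k) / im(∂_{k+1}) we obtain:

  H_0: rank C_0 − rank ∂_1 = 6 − 5 = 1, and the invariant factors of ∂_1 are all 1, so H_0 = Z.
  H_1: rank ker ∂_1 − rank ∂_2 = (15 − 5) − 10 = 0, and ∂_2 has invariant factor 2 > 1, so H_1 = Z/2Z.
  H_2: rank ker ∂_2 − rank ∂_3 = (10 − 10) − 0 = 0, and there is no ∂_3, so H_2 = 0.

(K is a triangulation of the real projective plane RP^2.)

H_0 = Z,  H_1 = Z/2Z,  H_2 = 0.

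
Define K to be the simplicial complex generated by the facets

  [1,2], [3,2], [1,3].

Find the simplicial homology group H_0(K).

H_0 ≅ Z.

Order the vertices as 1 < 2 < 3. Listing each simplex with vertices in this order, K has dimension 1 with simplices:

  0-simplices (3): [1], [2], [3]
  1-simplices (3): [1,2], [1,3], [2,3]

Hence C_0 ≅ Z^3, C_1 ≅ Z^3.

∂_1: C_1 → C_0 is given by ∂[p,q] = [q] − [p]. For instance
  ∂[2,3] = [3] − [2].
This gives a 3×3 integer matrix of rank 2; reducing to Smith normal form yields diagonal entries (1,1).

Reading off H_k = ker ∂_k / im ∂_{k+1}:

  H_0: rank C_0 − rank ∂_1 = 3 − 2 = 1, and the invariant factors of ∂_1 are all 1, so H_0 ≅ Z.

(K is a triangulation of the circle S^1.)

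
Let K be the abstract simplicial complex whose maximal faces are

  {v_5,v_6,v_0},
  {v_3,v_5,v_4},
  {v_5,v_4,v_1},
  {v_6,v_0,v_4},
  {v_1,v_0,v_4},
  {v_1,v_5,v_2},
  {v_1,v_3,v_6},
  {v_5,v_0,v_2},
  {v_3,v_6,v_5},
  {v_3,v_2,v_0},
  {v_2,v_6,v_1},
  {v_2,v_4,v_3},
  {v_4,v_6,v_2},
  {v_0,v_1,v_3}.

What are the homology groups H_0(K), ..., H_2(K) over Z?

H_0 = Z,  H_1 = Z^2,  H_2 = Z.

We work with the vertex ordering v_0 < v_1 < v_2 < v_3 < v_4 < v_5 < v_6. The simplices of K, each written with vertices in increasing order, are:

  0-simplices (7): [v_0], [v_1], [v_2], [v_3], [v_4], [v_5], [v_6]
  1-simplices (21): (21 of them)
  2-simplices (14): (14 of them)

Hence C_0 ≅ Z^7, C_1 ≅ Z^21, C_2 ≅ Z^14.

∂_1: C_1 → C_0 sends each edge [p,q] (with p < q) to q − p. For instance
  ∂[v_2,v_3] = [v_3] − [v_2].
As a 7×21 matrix over Z this has rank 6, with invariant factors (1,1,1,1,1,1).

The boundary map ∂_2: C_2 → C_1 sends each 2-simplex [p,q,r] to [q,r] − [p,r] + [p,q]. For instance
  ∂[v_1,v_4,v_5] = [v_4,v_5] − [v_1,v_5] + [v_1,v_4],
  ∂[v_3,v_4,v_5] = [v_4,v_5] − [v_3,v_5] + [v_3,v_4].
This gives a 21×14 integer matrix of rank 13; reducing to Smith normal form yields diagonal entries (1,1,1,1,1,1,1,1,1,1,1,1,1).

Now H_k = ker ∂_k / im ∂_{k+1}, so:

  H_0: rank C_0 − rank ∂_1 = 7 − 6 = 1, and the invariant factors of ∂_1 are all 1, so H_0 ≅ Z.
  H_1: rank ker ∂_1 − rank ∂_2 = (21 − 6) − 13 = 2, and the invariant factors of ∂_2 are all 1, so H_1 ≅ Z^2.
  H_2: rank ker ∂_2 − rank ∂_3 = (14 − 13) − 0 = 1, and there is no ∂_3, so H_2 ≅ Z.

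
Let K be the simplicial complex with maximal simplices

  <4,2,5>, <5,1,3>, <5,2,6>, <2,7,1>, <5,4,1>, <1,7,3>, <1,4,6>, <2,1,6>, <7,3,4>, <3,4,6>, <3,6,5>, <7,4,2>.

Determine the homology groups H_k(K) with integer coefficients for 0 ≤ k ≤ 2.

H_0 ≅ Z,  H_1 ≅ Z/2Z,  H_2 = 0.

Take the total order 1 < 2 < 3 < 4 < 5 < 6 < 7 on the vertex set. Then K (dimension 2) consists of the simplices:

  0-simplices (7): [1], [2], [3], [4], [5], [6], [7]
  1-simplices (18): [1,2], [1,3], [1,4], [1,5], [1,6], [1,7], [2,4], [2,5], [2,6], [2,7], [3,4], [3,5], [3,6], [3,7], [4,5], [4,6], [4,7], [5,6]
  2-simplices (12): [1,2,6], [1,2,7], [1,3,5], [1,3,7], [1,4,5], [1,4,6], [2,4,5], [2,4,7], [2,5,6], [3,4,6], [3,4,7], [3,5,6]

so the chain groups are C_0 ≅ Z^7, C_1 ≅ Z^18, C_2 ≅ Z^12.

Boundary ∂_1: C_1 → C_0 is given by ∂[p,q] = [q] − [p]. For instance
  ∂[4,5] = [5] − [4].
The resulting 7×18 matrix has rank 6, and its Smith normal form has invariant factors (1,1,1,1,1,1).

The boundary map ∂_2: C_2 → C_1 acts by ∂[p,q,r] = [q,r] − [p,r] + [p,q]. For instance
  ∂[1,4,5] = [4,5] − [1,5] + [1,4],
  ∂[1,4,6] = [4,6] − [1,6] + [1,4].
This gives a 18×12 integer matrix of rank 12; reducing to Smith normal form yields diagonal entries (1,1,1,1,1,1,1,1,1,1,1,2).

Reading off H_k = ker ∂_k / im ∂_{k+1}:

  H_0: rank C_0 − rank ∂_1 = 7 − 6 = 1, and the invariant factors of ∂_1 are all 1, so H_0 ≅ Z.
  H_1: rank ker ∂_1 − rank ∂_2 = (18 − 6) − 12 = 0, and ∂_2 has invariant factor 2 > 1, so H_1 ≅ Z/2Z.
  H_2: rank ker ∂_2 − rank ∂_3 = (12 − 12) − 0 = 0, and there is no ∂_3, so H_2 ≅ 0.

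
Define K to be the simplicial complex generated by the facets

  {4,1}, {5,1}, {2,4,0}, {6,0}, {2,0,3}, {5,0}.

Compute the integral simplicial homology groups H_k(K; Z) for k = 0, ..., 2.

Take the total order 0 < 1 < 2 < 3 < 4 < 5 < 6 on the vertex set. Then K (dimension 2) consists of the simplices:

  0-simplices (7): [0], [1], [2], [3], [4], [5], [6]
  1-simplices (9): [0,2], [0,3], [0,4], [0,5], [0,6], [1,4], [1,5], [2,3], [2,4]
  2-simplices (2): [0,2,3], [0,2,4]

so the chain groups are C_0 ≅ Z^7, C_1 ≅ Z^9, C_2 ≅ Z^2.

Boundary ∂_1: C_1 → C_0 is given by ∂[p,q] = [q] − [p]. For instance
  ∂[1,5] = [5] − [1].
The resulting 7×9 matrix has rank 6, and its Smith normal form has invariant factors (1,1,1,1,1,1).

Boundary ∂_2: C_2 → C_1 maps a triangle to the signed sum of its edges. For instance
  ∂[0,2,3] = [2,3] − [0,3] + [0,2],
  ∂[0,2,4] = [2,4] − [0,4] + [0,2].
As a 9×2 matrix over Z this has rank 2, with invariant factors (1,1).

From H_k ≅ ker(∂_k) / im(∂_{k+1}) we obtain:

  H_0: rank C_0 − rank ∂_1 = 7 − 6 = 1, and the invariant factors of ∂_1 are all 1, so H_0 = Z.
  H_1: rank ker ∂_1 − rank ∂_2 = (9 − 6) − 2 = 1, and the invariant factors of ∂_2 are all 1, so H_1 = Z.
  H_2: rank ker ∂_2 − rank ∂_3 = (2 − 2) − 0 = 0, and there is no ∂_3, so H_2 = 0.

H_0 = Z,  H_1 = Z,  H_2 = 0.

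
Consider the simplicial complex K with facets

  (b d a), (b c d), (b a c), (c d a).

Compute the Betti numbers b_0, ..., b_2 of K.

Order the vertices as a < b < c < d. Listing each simplex with vertices in this order, K has dimension 2 with simplices:

  0-simplices (4): a, b, c, d
  1-simplices (6): ab, ac, ad, bc, bd, cd
  2-simplices (4): abc, abd, acd, bcd

Hence C_0 ≅ Z^4, C_1 ≅ Z^6, C_2 ≅ Z^4.

∂_1: C_1 → C_0 is given by ∂[p,q] = [q] − [p]. For instance
  ∂ab = b − a.
This gives a 4×6 integer matrix of rank 3; reducing to Smith normal form yields diagonal entries (1,1,1).

Boundary ∂_2: C_2 → C_1 maps a triangle to the signed sum of its edges. For instance
  ∂abd = bd − ad + ab,
  ∂bcd = cd − bd + bc.
This gives a 6×4 integer matrix of rank 3; reducing to Smith normal form yields diagonal entries (1,1,1).

Now H_k = ker ∂_k / im ∂_{k+1}, so:

  H_0: rank C_0 − rank ∂_1 = 4 − 3 = 1, and the invariant factors of ∂_1 are all 1, so H_0 = Z.
  H_1: rank ker ∂_1 − rank ∂_2 = (6 − 3) − 3 = 0, and the invariant factors of ∂_2 are all 1, so H_1 = 0.
  H_2: rank ker ∂_2 − rank ∂_3 = (4 − 3) − 0 = 1, and there is no ∂_3, so H_2 = Z.

(K is a triangulation of the 2-sphere S^2.)

Hence the Betti numbers are b_0 = 1, b_1 = 0, b_2 = 1.

b_0 = 1, b_1 = 0, b_2 = 1.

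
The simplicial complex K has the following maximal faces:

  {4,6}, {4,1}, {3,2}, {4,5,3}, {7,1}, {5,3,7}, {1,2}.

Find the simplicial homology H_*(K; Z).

Order the vertices as 1 < 2 < 3 < 4 < 5 < 6 < 7. Listing each simplex with vertices in this order, K has dimension 2 with simplices:

  0-simplices (7): [1], [2], [3], [4], [5], [6], [7]
  1-simplices (10): [1,2], [1,4], [1,7], [2,3], [3,4], [3,5], [3,7], [4,5], [4,6], [5,7]
  2-simplices (2): [3,4,5], [3,5,7]

giving chain groups C_0 ≅ Z^7, C_1 ≅ Z^10, C_2 ≅ Z^2.

The boundary map ∂_1: C_1 → C_0 sends each edge [p,q] (with p < q) to q − p. For instance
  ∂[2,3] = [3] − [2].
As a 7×10 matrix over Z this has rank 6, with invariant factors (1,1,1,1,1,1).

The boundary map ∂_2: C_2 → C_1 maps a triangle to the signed sum of its edges. For instance
  ∂[3,4,5] = [4,5] − [3,5] + [3,4],
  ∂[3,5,7] = [5,7] − [3,7] + [3,5].
This gives a 10×2 integer matrix of rank 2; reducing to Smith normal form yields diagonal entries (1,1).

Now H_k = ker ∂_k / im ∂_{k+1}, so:

  H_0: rank C_0 − rank ∂_1 = 7 − 6 = 1, and the invariant factors of ∂_1 are all 1, so H_0 ≅ Z.
  H_1: rank ker ∂_1 − rank ∂_2 = (10 − 6) − 2 = 2, and the invariant factors of ∂_2 are all 1, so H_1 ≅ Z^2.
  H_2: rank ker ∂_2 − rank ∂_3 = (2 − 2) − 0 = 0, and there is no ∂_3, so H_2 ≅ 0.

H_0 ≅ Z,  H_1 ≅ Z^2,  H_2 = 0.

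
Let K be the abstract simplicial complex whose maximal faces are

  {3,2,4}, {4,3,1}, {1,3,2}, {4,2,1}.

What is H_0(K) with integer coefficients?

We work with the vertex ordering 1 < 2 < 3 < 4. The simplices of K, each written with vertices in increasing order, are:

  0-simplices (4): [1], [2], [3], [4]
  1-simplices (6): [1,2], [1,3], [1,4], [2,3], [2,4], [3,4]
  2-simplices (4): [1,2,3], [1,2,4], [1,3,4], [2,3,4]

Hence C_0 ≅ Z^4, C_1 ≅ Z^6, C_2 ≅ Z^4.

Boundary ∂_1: C_1 → C_0 sends each edge [p,q] (with p < q) to q − p. For instance
  ∂[1,3] = [3] − [1].
This gives a 4×6 integer matrix of rank 3; reducing to Smith normal form yields diagonal entries (1,1,1).

∂_2: C_2 → C_1 maps a triangle to the signed sum of its edges. For instance
  ∂[1,2,3] = [2,3] − [1,3] + [1,2],
  ∂[1,3,4] = [3,4] − [1,4] + [1,3].
The 6×4 boundary matrix has rank 3 and Smith normal form diag(1,1,1).

Computing H_k = (kernel of ∂_k) / (image of ∂_{k+1}):

  H_0: rank C_0 − rank ∂_1 = 4 − 3 = 1, and the invariant factors of ∂_1 are all 1, so H_0 = Z.

H_0 ≅ Z.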